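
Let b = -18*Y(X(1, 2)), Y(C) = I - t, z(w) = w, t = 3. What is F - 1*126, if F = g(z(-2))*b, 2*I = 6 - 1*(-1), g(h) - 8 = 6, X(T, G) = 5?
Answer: -252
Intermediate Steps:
g(h) = 14 (g(h) = 8 + 6 = 14)
I = 7/2 (I = (6 - 1*(-1))/2 = (6 + 1)/2 = (½)*7 = 7/2 ≈ 3.5000)
Y(C) = ½ (Y(C) = 7/2 - 1*3 = 7/2 - 3 = ½)
b = -9 (b = -18*½ = -9)
F = -126 (F = 14*(-9) = -126)
F - 1*126 = -126 - 1*126 = -126 - 126 = -252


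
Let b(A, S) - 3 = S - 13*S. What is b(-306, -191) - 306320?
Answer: -304025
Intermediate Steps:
b(A, S) = 3 - 12*S (b(A, S) = 3 + (S - 13*S) = 3 - 12*S)
b(-306, -191) - 306320 = (3 - 12*(-191)) - 306320 = (3 + 2292) - 306320 = 2295 - 306320 = -304025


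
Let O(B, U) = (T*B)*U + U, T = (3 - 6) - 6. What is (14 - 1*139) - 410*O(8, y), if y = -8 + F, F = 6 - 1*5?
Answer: -203895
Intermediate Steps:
T = -9 (T = -3 - 6 = -9)
F = 1 (F = 6 - 5 = 1)
y = -7 (y = -8 + 1 = -7)
O(B, U) = U - 9*B*U (O(B, U) = (-9*B)*U + U = -9*B*U + U = U - 9*B*U)
(14 - 1*139) - 410*O(8, y) = (14 - 1*139) - (-2870)*(1 - 9*8) = (14 - 139) - (-2870)*(1 - 72) = -125 - (-2870)*(-71) = -125 - 410*497 = -125 - 203770 = -203895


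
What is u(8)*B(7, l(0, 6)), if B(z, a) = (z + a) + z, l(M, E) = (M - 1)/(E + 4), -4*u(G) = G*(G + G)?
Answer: -2224/5 ≈ -444.80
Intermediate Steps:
u(G) = -G**2/2 (u(G) = -G*(G + G)/4 = -G*2*G/4 = -G**2/2)
l(M, E) = (-1 + M)/(4 + E)
B(z, a) = a + 2*z (B(z, a) = (a + z) + z = a + 2*z)
u(8)*B(7, l(0, 6)) = (-1/2*8**2)*((-1 + 0)/(4 + 6) + 2*7) = (-1/2*64)*(-1/10 + 14) = -32*((1/10)*(-1) + 14) = -32*(-1/10 + 14) = -32*139/10 = -2224/5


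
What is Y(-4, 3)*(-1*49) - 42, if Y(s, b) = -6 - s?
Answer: 56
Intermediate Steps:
Y(-4, 3)*(-1*49) - 42 = (-6 - 1*(-4))*(-1*49) - 42 = (-6 + 4)*(-49) - 42 = -2*(-49) - 42 = 98 - 42 = 56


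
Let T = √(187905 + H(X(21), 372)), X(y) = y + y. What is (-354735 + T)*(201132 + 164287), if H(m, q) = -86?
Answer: -129626908965 + 365419*√187819 ≈ -1.2947e+11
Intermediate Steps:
X(y) = 2*y
T = √187819 (T = √(187905 - 86) = √187819 ≈ 433.38)
(-354735 + T)*(201132 + 164287) = (-354735 + √187819)*(201132 + 164287) = (-354735 + √187819)*365419 = -129626908965 + 365419*√187819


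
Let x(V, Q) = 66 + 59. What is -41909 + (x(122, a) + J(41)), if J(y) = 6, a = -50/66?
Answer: -41778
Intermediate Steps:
a = -25/33 (a = -50*1/66 = -25/33 ≈ -0.75758)
x(V, Q) = 125
-41909 + (x(122, a) + J(41)) = -41909 + (125 + 6) = -41909 + 131 = -41778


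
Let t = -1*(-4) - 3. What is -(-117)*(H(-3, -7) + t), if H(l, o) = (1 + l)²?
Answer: 585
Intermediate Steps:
t = 1 (t = 4 - 3 = 1)
-(-117)*(H(-3, -7) + t) = -(-117)*((1 - 3)² + 1) = -(-117)*((-2)² + 1) = -(-117)*(4 + 1) = -(-117)*5 = -1*(-585) = 585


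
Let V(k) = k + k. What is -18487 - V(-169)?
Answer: -18149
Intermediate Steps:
V(k) = 2*k
-18487 - V(-169) = -18487 - 2*(-169) = -18487 - 1*(-338) = -18487 + 338 = -18149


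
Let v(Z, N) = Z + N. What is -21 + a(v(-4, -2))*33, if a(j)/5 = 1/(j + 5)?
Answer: -186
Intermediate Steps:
v(Z, N) = N + Z
a(j) = 5/(5 + j) (a(j) = 5/(j + 5) = 5/(5 + j))
-21 + a(v(-4, -2))*33 = -21 + (5/(5 + (-2 - 4)))*33 = -21 + (5/(5 - 6))*33 = -21 + (5/(-1))*33 = -21 + (5*(-1))*33 = -21 - 5*33 = -21 - 165 = -186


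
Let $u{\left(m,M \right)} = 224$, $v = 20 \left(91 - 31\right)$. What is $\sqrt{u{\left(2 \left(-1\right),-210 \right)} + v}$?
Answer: $4 \sqrt{89} \approx 37.736$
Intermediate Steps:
$v = 1200$ ($v = 20 \cdot 60 = 1200$)
$\sqrt{u{\left(2 \left(-1\right),-210 \right)} + v} = \sqrt{224 + 1200} = \sqrt{1424} = 4 \sqrt{89}$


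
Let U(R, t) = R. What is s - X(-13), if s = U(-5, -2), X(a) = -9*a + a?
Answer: -109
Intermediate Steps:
X(a) = -8*a
s = -5
s - X(-13) = -5 - (-8)*(-13) = -5 - 1*104 = -5 - 104 = -109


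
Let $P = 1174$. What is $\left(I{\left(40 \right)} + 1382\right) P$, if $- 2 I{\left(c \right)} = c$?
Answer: $1598988$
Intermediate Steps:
$I{\left(c \right)} = - \frac{c}{2}$
$\left(I{\left(40 \right)} + 1382\right) P = \left(\left(- \frac{1}{2}\right) 40 + 1382\right) 1174 = \left(-20 + 1382\right) 1174 = 1362 \cdot 1174 = 1598988$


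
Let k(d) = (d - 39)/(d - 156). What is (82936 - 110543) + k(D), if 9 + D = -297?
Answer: -4251363/154 ≈ -27606.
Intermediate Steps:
D = -306 (D = -9 - 297 = -306)
k(d) = (-39 + d)/(-156 + d)
(82936 - 110543) + k(D) = (82936 - 110543) + (-39 - 306)/(-156 - 306) = -27607 - 345/(-462) = -27607 - 1/462*(-345) = -27607 + 115/154 = -4251363/154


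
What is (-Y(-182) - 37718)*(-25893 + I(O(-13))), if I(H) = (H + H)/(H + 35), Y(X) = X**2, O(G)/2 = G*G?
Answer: 684150451746/373 ≈ 1.8342e+9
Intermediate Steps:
O(G) = 2*G**2 (O(G) = 2*(G*G) = 2*G**2)
I(H) = 2*H/(35 + H) (I(H) = (2*H)/(35 + H) = 2*H/(35 + H))
(-Y(-182) - 37718)*(-25893 + I(O(-13))) = (-1*(-182)**2 - 37718)*(-25893 + 2*(2*(-13)**2)/(35 + 2*(-13)**2)) = (-1*33124 - 37718)*(-25893 + 2*(2*169)/(35 + 2*169)) = (-33124 - 37718)*(-25893 + 2*338/(35 + 338)) = -70842*(-25893 + 2*338/373) = -70842*(-25893 + 2*338*(1/373)) = -70842*(-25893 + 676/373) = -70842*(-9657413/373) = 684150451746/373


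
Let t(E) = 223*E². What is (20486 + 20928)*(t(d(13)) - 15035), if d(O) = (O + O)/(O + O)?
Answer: -613424168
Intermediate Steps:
d(O) = 1 (d(O) = (2*O)/((2*O)) = (2*O)*(1/(2*O)) = 1)
(20486 + 20928)*(t(d(13)) - 15035) = (20486 + 20928)*(223*1² - 15035) = 41414*(223*1 - 15035) = 41414*(223 - 15035) = 41414*(-14812) = -613424168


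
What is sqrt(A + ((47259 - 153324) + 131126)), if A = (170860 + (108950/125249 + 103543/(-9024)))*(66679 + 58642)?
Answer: sqrt(427370499588001241707966941)/141280872 ≈ 1.4633e+5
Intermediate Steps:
A = 24199737349486576913/1130246976 (A = (170860 + (108950*(1/125249) + 103543*(-1/9024)))*125321 = (170860 + (108950/125249 - 103543/9024))*125321 = (170860 - 11985492407/1130246976)*125321 = (193102012826953/1130246976)*125321 = 24199737349486576913/1130246976 ≈ 2.1411e+10)
sqrt(A + ((47259 - 153324) + 131126)) = sqrt(24199737349486576913/1130246976 + ((47259 - 153324) + 131126)) = sqrt(24199737349486576913/1130246976 + (-106065 + 131126)) = sqrt(24199737349486576913/1130246976 + 25061) = sqrt(24199765674606042449/1130246976) = sqrt(427370499588001241707966941)/141280872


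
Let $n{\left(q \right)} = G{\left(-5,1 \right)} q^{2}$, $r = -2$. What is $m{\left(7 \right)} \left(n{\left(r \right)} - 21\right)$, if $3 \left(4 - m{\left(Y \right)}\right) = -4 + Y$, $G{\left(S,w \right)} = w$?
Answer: $-51$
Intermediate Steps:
$n{\left(q \right)} = q^{2}$ ($n{\left(q \right)} = 1 q^{2} = q^{2}$)
$m{\left(Y \right)} = \frac{16}{3} - \frac{Y}{3}$ ($m{\left(Y \right)} = 4 - \frac{-4 + Y}{3} = 4 - \left(- \frac{4}{3} + \frac{Y}{3}\right) = \frac{16}{3} - \frac{Y}{3}$)
$m{\left(7 \right)} \left(n{\left(r \right)} - 21\right) = \left(\frac{16}{3} - \frac{7}{3}\right) \left(\left(-2\right)^{2} - 21\right) = \left(\frac{16}{3} - \frac{7}{3}\right) \left(4 - 21\right) = 3 \left(-17\right) = -51$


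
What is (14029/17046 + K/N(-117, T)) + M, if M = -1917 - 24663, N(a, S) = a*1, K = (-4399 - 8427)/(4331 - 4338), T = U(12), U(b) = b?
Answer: -13751179895/517062 ≈ -26595.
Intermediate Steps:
T = 12
K = 12826/7 (K = -12826/(-7) = -12826*(-⅐) = 12826/7 ≈ 1832.3)
N(a, S) = a
M = -26580
(14029/17046 + K/N(-117, T)) + M = (14029/17046 + (12826/7)/(-117)) - 26580 = (14029*(1/17046) + (12826/7)*(-1/117)) - 26580 = (14029/17046 - 12826/819) - 26580 = -7671935/517062 - 26580 = -13751179895/517062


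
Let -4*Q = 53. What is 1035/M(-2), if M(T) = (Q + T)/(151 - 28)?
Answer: -509220/61 ≈ -8347.9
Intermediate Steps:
Q = -53/4 (Q = -¼*53 = -53/4 ≈ -13.250)
M(T) = -53/492 + T/123 (M(T) = (-53/4 + T)/(151 - 28) = (-53/4 + T)/123 = (-53/4 + T)*(1/123) = -53/492 + T/123)
1035/M(-2) = 1035/(-53/492 + (1/123)*(-2)) = 1035/(-53/492 - 2/123) = 1035/(-61/492) = 1035*(-492/61) = -509220/61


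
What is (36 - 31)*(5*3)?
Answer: 75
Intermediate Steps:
(36 - 31)*(5*3) = 5*15 = 75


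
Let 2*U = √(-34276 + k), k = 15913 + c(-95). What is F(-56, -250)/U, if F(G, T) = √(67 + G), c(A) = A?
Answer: -I*√1678/839 ≈ -0.048824*I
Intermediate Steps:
k = 15818 (k = 15913 - 95 = 15818)
U = I*√18458/2 (U = √(-34276 + 15818)/2 = √(-18458)/2 = (I*√18458)/2 = I*√18458/2 ≈ 67.93*I)
F(-56, -250)/U = √(67 - 56)/((I*√18458/2)) = √11*(-I*√18458/9229) = -I*√1678/839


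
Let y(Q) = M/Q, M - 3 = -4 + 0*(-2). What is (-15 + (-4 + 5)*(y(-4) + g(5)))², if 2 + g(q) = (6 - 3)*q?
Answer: 49/16 ≈ 3.0625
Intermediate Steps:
g(q) = -2 + 3*q (g(q) = -2 + (6 - 3)*q = -2 + 3*q)
M = -1 (M = 3 + (-4 + 0*(-2)) = 3 + (-4 + 0) = 3 - 4 = -1)
y(Q) = -1/Q
(-15 + (-4 + 5)*(y(-4) + g(5)))² = (-15 + (-4 + 5)*(-1/(-4) + (-2 + 3*5)))² = (-15 + 1*(-1*(-¼) + (-2 + 15)))² = (-15 + 1*(¼ + 13))² = (-15 + 1*(53/4))² = (-15 + 53/4)² = (-7/4)² = 49/16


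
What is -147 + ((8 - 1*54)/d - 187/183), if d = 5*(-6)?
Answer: -44679/305 ≈ -146.49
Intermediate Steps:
d = -30
-147 + ((8 - 1*54)/d - 187/183) = -147 + ((8 - 1*54)/(-30) - 187/183) = -147 + ((8 - 54)*(-1/30) - 187*1/183) = -147 + (-46*(-1/30) - 187/183) = -147 + (23/15 - 187/183) = -147 + 156/305 = -44679/305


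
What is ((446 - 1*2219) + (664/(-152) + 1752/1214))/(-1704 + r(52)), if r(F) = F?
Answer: 10240873/9526258 ≈ 1.0750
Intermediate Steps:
((446 - 1*2219) + (664/(-152) + 1752/1214))/(-1704 + r(52)) = ((446 - 1*2219) + (664/(-152) + 1752/1214))/(-1704 + 52) = ((446 - 2219) + (664*(-1/152) + 1752*(1/1214)))/(-1652) = (-1773 + (-83/19 + 876/607))*(-1/1652) = (-1773 - 33737/11533)*(-1/1652) = -20481746/11533*(-1/1652) = 10240873/9526258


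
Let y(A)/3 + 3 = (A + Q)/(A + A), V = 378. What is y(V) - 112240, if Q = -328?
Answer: -14143349/126 ≈ -1.1225e+5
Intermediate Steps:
y(A) = -9 + 3*(-328 + A)/(2*A) (y(A) = -9 + 3*((A - 328)/(A + A)) = -9 + 3*((-328 + A)/((2*A))) = -9 + 3*((-328 + A)*(1/(2*A))) = -9 + 3*((-328 + A)/(2*A)) = -9 + 3*(-328 + A)/(2*A))
y(V) - 112240 = (-15/2 - 492/378) - 112240 = (-15/2 - 492*1/378) - 112240 = (-15/2 - 82/63) - 112240 = -1109/126 - 112240 = -14143349/126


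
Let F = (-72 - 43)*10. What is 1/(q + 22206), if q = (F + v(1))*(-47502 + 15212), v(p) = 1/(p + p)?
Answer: 1/37139561 ≈ 2.6925e-8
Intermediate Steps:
v(p) = 1/(2*p)
F = -1150 (F = -115*10 = -1150)
q = 37117355 (q = (-1150 + (1/2)/1)*(-47502 + 15212) = (-1150 + (1/2)*1)*(-32290) = (-1150 + 1/2)*(-32290) = -2299/2*(-32290) = 37117355)
1/(q + 22206) = 1/(37117355 + 22206) = 1/37139561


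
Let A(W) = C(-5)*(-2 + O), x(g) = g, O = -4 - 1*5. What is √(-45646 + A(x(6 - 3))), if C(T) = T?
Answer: I*√45591 ≈ 213.52*I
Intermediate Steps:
O = -9 (O = -4 - 5 = -9)
A(W) = 55 (A(W) = -5*(-2 - 9) = -5*(-11) = 55)
√(-45646 + A(x(6 - 3))) = √(-45646 + 55) = √(-45591) = I*√45591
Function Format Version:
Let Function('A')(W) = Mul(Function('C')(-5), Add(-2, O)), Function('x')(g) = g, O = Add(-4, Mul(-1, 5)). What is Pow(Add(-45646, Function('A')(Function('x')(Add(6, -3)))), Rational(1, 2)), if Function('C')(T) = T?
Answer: Mul(I, Pow(45591, Rational(1, 2))) ≈ Mul(213.52, I)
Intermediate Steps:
O = -9 (O = Add(-4, -5) = -9)
Function('A')(W) = 55 (Function('A')(W) = Mul(-5, Add(-2, -9)) = Mul(-5, -11) = 55)
Pow(Add(-45646, Function('A')(Function('x')(Add(6, -3)))), Rational(1, 2)) = Pow(Add(-45646, 55), Rational(1, 2)) = Pow(-45591, Rational(1, 2)) = Mul(I, Pow(45591, Rational(1, 2)))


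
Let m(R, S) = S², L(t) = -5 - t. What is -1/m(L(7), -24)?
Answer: -1/576 ≈ -0.0017361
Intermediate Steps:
-1/m(L(7), -24) = -1/((-24)²) = -1/576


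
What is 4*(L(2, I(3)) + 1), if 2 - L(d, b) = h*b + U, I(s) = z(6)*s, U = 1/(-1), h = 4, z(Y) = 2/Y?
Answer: 0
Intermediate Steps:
U = -1
I(s) = s/3 (I(s) = (2/6)*s = (2*(1/6))*s = s/3)
L(d, b) = 3 - 4*b (L(d, b) = 2 - (4*b - 1) = 2 - (-1 + 4*b) = 2 + (1 - 4*b) = 3 - 4*b)
4*(L(2, I(3)) + 1) = 4*((3 - 4*3/3) + 1) = 4*((3 - 4*1) + 1) = 4*((3 - 4) + 1) = 4*(-1 + 1) = 4*0 = 0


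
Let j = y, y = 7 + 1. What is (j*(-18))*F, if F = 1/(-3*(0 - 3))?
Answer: -16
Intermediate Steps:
y = 8
j = 8
F = 1/9 (F = 1/(-3*(-3)) = 1/9 ≈ 0.11111)
(j*(-18))*F = (8*(-18))*(1/9) = -144*1/9 = -16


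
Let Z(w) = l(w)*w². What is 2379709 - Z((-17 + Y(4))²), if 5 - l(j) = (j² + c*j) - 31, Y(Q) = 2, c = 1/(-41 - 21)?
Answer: 158922375083/62 ≈ 2.5633e+9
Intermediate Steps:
c = -1/62 (c = 1/(-62) = -1/62 ≈ -0.016129)
l(j) = 36 - j² + j/62 (l(j) = 5 - ((j² - j/62) - 31) = 5 - (-31 + j² - j/62) = 5 + (31 - j² + j/62) = 36 - j² + j/62)
Z(w) = w²*(36 - w² + w/62) (Z(w) = (36 - w² + w/62)*w² = w²*(36 - w² + w/62))
2379709 - Z((-17 + Y(4))²) = 2379709 - ((-17 + 2)²)²*(36 - ((-17 + 2)²)² + (-17 + 2)²/62) = 2379709 - ((-15)²)²*(36 - ((-15)²)² + (1/62)*(-15)²) = 2379709 - 225²*(36 - 1*225² + (1/62)*225) = 2379709 - 50625*(36 - 1*50625 + 225/62) = 2379709 - 50625*(36 - 50625 + 225/62) = 2379709 - 50625*(-3136293)/62 = 2379709 - 1*(-158774833125/62) = 2379709 + 158774833125/62 = 158922375083/62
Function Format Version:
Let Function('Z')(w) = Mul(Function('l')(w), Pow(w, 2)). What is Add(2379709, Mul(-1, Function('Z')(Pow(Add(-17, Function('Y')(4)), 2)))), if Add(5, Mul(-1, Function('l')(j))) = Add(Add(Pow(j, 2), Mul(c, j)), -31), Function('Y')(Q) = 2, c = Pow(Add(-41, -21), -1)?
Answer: Rational(158922375083, 62) ≈ 2.5633e+9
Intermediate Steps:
c = Rational(-1, 62) (c = Pow(-62, -1) = Rational(-1, 62) ≈ -0.016129)
Function('l')(j) = Add(36, Mul(-1, Pow(j, 2)), Mul(Rational(1, 62), j)) (Function('l')(j) = Add(5, Mul(-1, Add(Add(Pow(j, 2), Mul(Rational(-1, 62), j)), -31))) = Add(5, Mul(-1, Add(-31, Pow(j, 2), Mul(Rational(-1, 62), j)))) = Add(5, Add(31, Mul(-1, Pow(j, 2)), Mul(Rational(1, 62), j))) = Add(36, Mul(-1, Pow(j, 2)), Mul(Rational(1, 62), j)))
Function('Z')(w) = Mul(Pow(w, 2), Add(36, Mul(-1, Pow(w, 2)), Mul(Rational(1, 62), w))) (Function('Z')(w) = Mul(Add(36, Mul(-1, Pow(w, 2)), Mul(Rational(1, 62), w)), Pow(w, 2)) = Mul(Pow(w, 2), Add(36, Mul(-1, Pow(w, 2)), Mul(Rational(1, 62), w))))
Add(2379709, Mul(-1, Function('Z')(Pow(Add(-17, Function('Y')(4)), 2)))) = Add(2379709, Mul(-1, Mul(Pow(Pow(Add(-17, 2), 2), 2), Add(36, Mul(-1, Pow(Pow(Add(-17, 2), 2), 2)), Mul(Rational(1, 62), Pow(Add(-17, 2), 2)))))) = Add(2379709, Mul(-1, Mul(Pow(Pow(-15, 2), 2), Add(36, Mul(-1, Pow(Pow(-15, 2), 2)), Mul(Rational(1, 62), Pow(-15, 2)))))) = Add(2379709, Mul(-1, Mul(Pow(225, 2), Add(36, Mul(-1, Pow(225, 2)), Mul(Rational(1, 62), 225))))) = Add(2379709, Mul(-1, Mul(50625, Add(36, Mul(-1, 50625), Rational(225, 62))))) = Add(2379709, Mul(-1, Mul(50625, Add(36, -50625, Rational(225, 62))))) = Add(2379709, Mul(-1, Mul(50625, Rational(-3136293, 62)))) = Add(2379709, Mul(-1, Rational(-158774833125, 62))) = Add(2379709, Rational(158774833125, 62)) = Rational(158922375083, 62)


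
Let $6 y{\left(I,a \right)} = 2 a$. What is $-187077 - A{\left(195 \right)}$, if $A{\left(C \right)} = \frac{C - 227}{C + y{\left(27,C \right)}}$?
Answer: $- \frac{12159997}{65} \approx -1.8708 \cdot 10^{5}$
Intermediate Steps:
$y{\left(I,a \right)} = \frac{a}{3}$ ($y{\left(I,a \right)} = \frac{2 a}{6} = \frac{a}{3}$)
$A{\left(C \right)} = \frac{3 \left(-227 + C\right)}{4 C}$ ($A{\left(C \right)} = \frac{C - 227}{C + \frac{C}{3}} = \frac{-227 + C}{\frac{4}{3} C} = \left(-227 + C\right) \frac{3}{4 C} = \frac{3 \left(-227 + C\right)}{4 C}$)
$-187077 - A{\left(195 \right)} = -187077 - \frac{3 \left(-227 + 195\right)}{4 \cdot 195} = -187077 - \frac{3}{4} \cdot \frac{1}{195} \left(-32\right) = -187077 - - \frac{8}{65} = -187077 + \frac{8}{65} = - \frac{12159997}{65}$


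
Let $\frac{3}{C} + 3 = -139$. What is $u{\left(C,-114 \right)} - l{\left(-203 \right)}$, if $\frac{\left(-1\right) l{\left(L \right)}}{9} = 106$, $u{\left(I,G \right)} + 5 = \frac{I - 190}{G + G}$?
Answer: $\frac{30751807}{32376} \approx 949.83$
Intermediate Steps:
$C = - \frac{3}{142}$ ($C = \frac{3}{-3 - 139} = \frac{3}{-142} = 3 \left(- \frac{1}{142}\right) = - \frac{3}{142} \approx -0.021127$)
$u{\left(I,G \right)} = -5 + \frac{-190 + I}{2 G}$ ($u{\left(I,G \right)} = -5 + \frac{I - 190}{G + G} = -5 + \frac{-190 + I}{2 G}$)
$l{\left(L \right)} = -954$ ($l{\left(L \right)} = \left(-9\right) 106 = -954$)
$u{\left(C,-114 \right)} - l{\left(-203 \right)} = \frac{-190 - \frac{3}{142} - -1140}{2 \left(-114\right)} - -954 = \frac{1}{2} \left(- \frac{1}{114}\right) \left(-190 - \frac{3}{142} + 1140\right) + 954 = \frac{1}{2} \left(- \frac{1}{114}\right) \frac{134897}{142} + 954 = - \frac{134897}{32376} + 954 = \frac{30751807}{32376}$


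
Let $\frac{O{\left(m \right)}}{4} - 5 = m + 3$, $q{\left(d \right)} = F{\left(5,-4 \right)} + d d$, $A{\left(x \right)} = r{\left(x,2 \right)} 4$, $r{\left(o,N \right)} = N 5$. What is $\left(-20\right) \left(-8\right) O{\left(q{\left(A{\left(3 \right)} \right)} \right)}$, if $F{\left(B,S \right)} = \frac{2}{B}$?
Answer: $1029376$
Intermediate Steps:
$r{\left(o,N \right)} = 5 N$
$A{\left(x \right)} = 40$ ($A{\left(x \right)} = 5 \cdot 2 \cdot 4 = 10 \cdot 4 = 40$)
$q{\left(d \right)} = \frac{2}{5} + d^{2}$ ($q{\left(d \right)} = \frac{2}{5} + d d = 2 \cdot \frac{1}{5} + d^{2} = \frac{2}{5} + d^{2}$)
$O{\left(m \right)} = 32 + 4 m$ ($O{\left(m \right)} = 20 + 4 \left(m + 3\right) = 20 + 4 \left(3 + m\right) = 20 + \left(12 + 4 m\right) = 32 + 4 m$)
$\left(-20\right) \left(-8\right) O{\left(q{\left(A{\left(3 \right)} \right)} \right)} = \left(-20\right) \left(-8\right) \left(32 + 4 \left(\frac{2}{5} + 40^{2}\right)\right) = 160 \left(32 + 4 \left(\frac{2}{5} + 1600\right)\right) = 160 \left(32 + 4 \cdot \frac{8002}{5}\right) = 160 \left(32 + \frac{32008}{5}\right) = 160 \cdot \frac{32168}{5} = 1029376$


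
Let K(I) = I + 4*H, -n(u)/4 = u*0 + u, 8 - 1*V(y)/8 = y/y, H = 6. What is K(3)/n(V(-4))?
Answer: -27/224 ≈ -0.12054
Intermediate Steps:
V(y) = 56 (V(y) = 64 - 8*y/y = 64 - 8*1 = 64 - 8 = 56)
n(u) = -4*u (n(u) = -4*(u*0 + u) = -4*(0 + u) = -4*u)
K(I) = 24 + I (K(I) = I + 4*6 = I + 24 = 24 + I)
K(3)/n(V(-4)) = (24 + 3)/((-4*56)) = 27/(-224) = 27*(-1/224) = -27/224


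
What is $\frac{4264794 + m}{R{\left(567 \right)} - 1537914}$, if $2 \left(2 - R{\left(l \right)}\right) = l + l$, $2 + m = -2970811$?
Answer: $- \frac{1293981}{1538479} \approx -0.84108$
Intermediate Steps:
$m = -2970813$ ($m = -2 - 2970811 = -2970813$)
$R{\left(l \right)} = 2 - l$ ($R{\left(l \right)} = 2 - \frac{l + l}{2} = 2 - \frac{2 l}{2} = 2 - l$)
$\frac{4264794 + m}{R{\left(567 \right)} - 1537914} = \frac{4264794 - 2970813}{\left(2 - 567\right) - 1537914} = \frac{1293981}{\left(2 - 567\right) - 1537914} = \frac{1293981}{-565 - 1537914} = \frac{1293981}{-1538479} = 1293981 \left(- \frac{1}{1538479}\right) = - \frac{1293981}{1538479}$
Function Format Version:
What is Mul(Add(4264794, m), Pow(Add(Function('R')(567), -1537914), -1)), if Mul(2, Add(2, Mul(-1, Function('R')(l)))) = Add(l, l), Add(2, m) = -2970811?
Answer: Rational(-1293981, 1538479) ≈ -0.84108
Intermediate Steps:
m = -2970813 (m = Add(-2, -2970811) = -2970813)
Function('R')(l) = Add(2, Mul(-1, l)) (Function('R')(l) = Add(2, Mul(Rational(-1, 2), Add(l, l))) = Add(2, Mul(Rational(-1, 2), Mul(2, l))) = Add(2, Mul(-1, l)))
Mul(Add(4264794, m), Pow(Add(Function('R')(567), -1537914), -1)) = Mul(Add(4264794, -2970813), Pow(Add(Add(2, Mul(-1, 567)), -1537914), -1)) = Mul(1293981, Pow(Add(Add(2, -567), -1537914), -1)) = Mul(1293981, Pow(Add(-565, -1537914), -1)) = Mul(1293981, Pow(-1538479, -1)) = Mul(1293981, Rational(-1, 1538479)) = Rational(-1293981, 1538479)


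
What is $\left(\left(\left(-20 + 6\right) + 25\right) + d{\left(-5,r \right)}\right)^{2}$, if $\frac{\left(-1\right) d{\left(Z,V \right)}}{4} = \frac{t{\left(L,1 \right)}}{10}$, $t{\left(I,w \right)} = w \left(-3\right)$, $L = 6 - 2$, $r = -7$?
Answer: $\frac{3721}{25} \approx 148.84$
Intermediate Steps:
$L = 4$
$t{\left(I,w \right)} = - 3 w$
$d{\left(Z,V \right)} = \frac{6}{5}$ ($d{\left(Z,V \right)} = - 4 \frac{\left(-3\right) 1}{10} = - 4 \left(\left(-3\right) \frac{1}{10}\right) = \left(-4\right) \left(- \frac{3}{10}\right) = \frac{6}{5}$)
$\left(\left(\left(-20 + 6\right) + 25\right) + d{\left(-5,r \right)}\right)^{2} = \left(\left(\left(-20 + 6\right) + 25\right) + \frac{6}{5}\right)^{2} = \left(\left(-14 + 25\right) + \frac{6}{5}\right)^{2} = \left(11 + \frac{6}{5}\right)^{2} = \left(\frac{61}{5}\right)^{2} = \frac{3721}{25}$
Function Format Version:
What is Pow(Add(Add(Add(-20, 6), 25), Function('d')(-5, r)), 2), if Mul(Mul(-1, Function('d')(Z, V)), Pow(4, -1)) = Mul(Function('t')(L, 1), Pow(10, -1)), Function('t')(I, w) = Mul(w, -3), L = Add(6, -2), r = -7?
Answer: Rational(3721, 25) ≈ 148.84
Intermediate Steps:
L = 4
Function('t')(I, w) = Mul(-3, w)
Function('d')(Z, V) = Rational(6, 5) (Function('d')(Z, V) = Mul(-4, Mul(Mul(-3, 1), Pow(10, -1))) = Mul(-4, Mul(-3, Rational(1, 10))) = Mul(-4, Rational(-3, 10)) = Rational(6, 5))
Pow(Add(Add(Add(-20, 6), 25), Function('d')(-5, r)), 2) = Pow(Add(Add(Add(-20, 6), 25), Rational(6, 5)), 2) = Pow(Add(Add(-14, 25), Rational(6, 5)), 2) = Pow(Add(11, Rational(6, 5)), 2) = Pow(Rational(61, 5), 2) = Rational(3721, 25)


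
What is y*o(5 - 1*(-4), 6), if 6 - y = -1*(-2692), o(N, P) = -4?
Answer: 10744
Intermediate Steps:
y = -2686 (y = 6 - (-1)*(-2692) = 6 - 1*2692 = 6 - 2692 = -2686)
y*o(5 - 1*(-4), 6) = -2686*(-4) = 10744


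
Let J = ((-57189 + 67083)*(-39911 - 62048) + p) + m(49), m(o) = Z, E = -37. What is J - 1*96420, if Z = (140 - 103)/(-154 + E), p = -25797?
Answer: -192700771570/191 ≈ -1.0089e+9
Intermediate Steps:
Z = -37/191 (Z = (140 - 103)/(-154 - 37) = 37/(-191) = 37*(-1/191) = -37/191 ≈ -0.19372)
m(o) = -37/191
J = -192682355350/191 (J = ((-57189 + 67083)*(-39911 - 62048) - 25797) - 37/191 = (9894*(-101959) - 25797) - 37/191 = (-1008782346 - 25797) - 37/191 = -1008808143 - 37/191 = -192682355350/191 ≈ -1.0088e+9)
J - 1*96420 = -192682355350/191 - 1*96420 = -192682355350/191 - 96420 = -192700771570/191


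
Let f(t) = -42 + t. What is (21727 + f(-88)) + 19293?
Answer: 40890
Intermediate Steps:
(21727 + f(-88)) + 19293 = (21727 + (-42 - 88)) + 19293 = (21727 - 130) + 19293 = 21597 + 19293 = 40890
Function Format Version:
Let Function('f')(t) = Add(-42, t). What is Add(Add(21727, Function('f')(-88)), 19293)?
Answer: 40890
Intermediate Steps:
Add(Add(21727, Function('f')(-88)), 19293) = Add(Add(21727, Add(-42, -88)), 19293) = Add(Add(21727, -130), 19293) = Add(21597, 19293) = 40890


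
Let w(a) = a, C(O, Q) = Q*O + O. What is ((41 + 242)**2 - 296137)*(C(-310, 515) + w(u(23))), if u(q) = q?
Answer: 34554068976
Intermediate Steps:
C(O, Q) = O + O*Q (C(O, Q) = O*Q + O = O + O*Q)
((41 + 242)**2 - 296137)*(C(-310, 515) + w(u(23))) = ((41 + 242)**2 - 296137)*(-310*(1 + 515) + 23) = (283**2 - 296137)*(-310*516 + 23) = (80089 - 296137)*(-159960 + 23) = -216048*(-159937) = 34554068976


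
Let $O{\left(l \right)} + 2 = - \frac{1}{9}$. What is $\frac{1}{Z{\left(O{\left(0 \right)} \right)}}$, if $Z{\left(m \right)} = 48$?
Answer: $\frac{1}{48} \approx 0.020833$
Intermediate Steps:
$O{\left(l \right)} = - \frac{19}{9}$ ($O{\left(l \right)} = -2 - \frac{1}{9} = - \frac{19}{9}$)
$\frac{1}{Z{\left(O{\left(0 \right)} \right)}} = \frac{1}{48}$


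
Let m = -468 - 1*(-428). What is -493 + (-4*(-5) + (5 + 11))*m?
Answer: -1933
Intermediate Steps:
m = -40 (m = -468 + 428 = -40)
-493 + (-4*(-5) + (5 + 11))*m = -493 + (-4*(-5) + (5 + 11))*(-40) = -493 + (20 + 16)*(-40) = -493 + 36*(-40) = -493 - 1440 = -1933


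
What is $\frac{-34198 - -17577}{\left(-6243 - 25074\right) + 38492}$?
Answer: $- \frac{16621}{7175} \approx -2.3165$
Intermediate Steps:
$\frac{-34198 - -17577}{\left(-6243 - 25074\right) + 38492} = \frac{-34198 + 17577}{\left(-6243 - 25074\right) + 38492} = - \frac{16621}{-31317 + 38492} = - \frac{16621}{7175}$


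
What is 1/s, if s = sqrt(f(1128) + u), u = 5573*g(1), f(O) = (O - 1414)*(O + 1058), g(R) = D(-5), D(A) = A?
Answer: -I*sqrt(653061)/653061 ≈ -0.0012374*I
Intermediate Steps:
g(R) = -5
f(O) = (-1414 + O)*(1058 + O)
u = -27865 (u = 5573*(-5) = -27865)
s = I*sqrt(653061) (s = sqrt((-1496012 + 1128**2 - 356*1128) - 27865) = sqrt((-1496012 + 1272384 - 401568) - 27865) = sqrt(-625196 - 27865) = sqrt(-653061) = I*sqrt(653061) ≈ 808.12*I)
1/s = 1/(I*sqrt(653061)) = -I*sqrt(653061)/653061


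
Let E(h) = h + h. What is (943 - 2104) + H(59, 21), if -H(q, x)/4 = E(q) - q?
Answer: -1397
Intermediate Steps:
E(h) = 2*h
H(q, x) = -4*q (H(q, x) = -4*(2*q - q) = -4*q)
(943 - 2104) + H(59, 21) = (943 - 2104) - 4*59 = -1161 - 236 = -1397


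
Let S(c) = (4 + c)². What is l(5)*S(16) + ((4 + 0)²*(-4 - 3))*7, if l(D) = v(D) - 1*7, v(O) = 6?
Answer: -1184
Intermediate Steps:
l(D) = -1 (l(D) = 6 - 1*7 = 6 - 7 = -1)
l(5)*S(16) + ((4 + 0)²*(-4 - 3))*7 = -(4 + 16)² + ((4 + 0)²*(-4 - 3))*7 = -1*20² + (4²*(-7))*7 = -1*400 + (16*(-7))*7 = -400 - 112*7 = -400 - 784 = -1184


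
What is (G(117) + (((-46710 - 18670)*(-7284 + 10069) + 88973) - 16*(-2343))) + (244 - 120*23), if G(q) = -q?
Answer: -181959472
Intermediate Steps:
(G(117) + (((-46710 - 18670)*(-7284 + 10069) + 88973) - 16*(-2343))) + (244 - 120*23) = (-1*117 + (((-46710 - 18670)*(-7284 + 10069) + 88973) - 16*(-2343))) + (244 - 120*23) = (-117 + ((-65380*2785 + 88973) + 37488)) + (244 - 2760) = (-117 + ((-182083300 + 88973) + 37488)) - 2516 = (-117 + (-181994327 + 37488)) - 2516 = (-117 - 181956839) - 2516 = -181956956 - 2516 = -181959472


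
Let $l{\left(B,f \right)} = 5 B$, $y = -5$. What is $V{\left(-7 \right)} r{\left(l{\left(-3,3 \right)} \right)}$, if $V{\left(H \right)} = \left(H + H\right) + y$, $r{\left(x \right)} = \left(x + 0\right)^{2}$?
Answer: $-4275$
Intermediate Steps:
$r{\left(x \right)} = x^{2}$
$V{\left(H \right)} = -5 + 2 H$ ($V{\left(H \right)} = \left(H + H\right) - 5 = 2 H - 5 = -5 + 2 H$)
$V{\left(-7 \right)} r{\left(l{\left(-3,3 \right)} \right)} = \left(-5 + 2 \left(-7\right)\right) \left(5 \left(-3\right)\right)^{2} = \left(-5 - 14\right) \left(-15\right)^{2} = \left(-19\right) 225 = -4275$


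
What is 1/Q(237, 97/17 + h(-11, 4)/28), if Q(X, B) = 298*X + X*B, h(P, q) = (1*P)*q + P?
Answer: 476/34040073 ≈ 1.3984e-5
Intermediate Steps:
h(P, q) = P + P*q (h(P, q) = P*q + P = P + P*q)
Q(X, B) = 298*X + B*X
1/Q(237, 97/17 + h(-11, 4)/28) = 1/(237*(298 + (97/17 - 11*(1 + 4)/28))) = 1/(237*(298 + (97*(1/17) - 11*5*(1/28)))) = 1/(237*(298 + (97/17 - 55*1/28))) = 1/(237*(298 + (97/17 - 55/28))) = 1/(237*(298 + 1781/476)) = 1/(237*(143629/476)) = 1/(34040073/476) = 476/34040073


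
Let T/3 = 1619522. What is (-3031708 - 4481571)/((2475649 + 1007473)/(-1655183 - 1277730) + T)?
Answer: -22035793651727/14249747899636 ≈ -1.5464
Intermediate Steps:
T = 4858566 (T = 3*1619522 = 4858566)
(-3031708 - 4481571)/((2475649 + 1007473)/(-1655183 - 1277730) + T) = (-3031708 - 4481571)/((2475649 + 1007473)/(-1655183 - 1277730) + 4858566) = -7513279/(3483122/(-2932913) + 4858566) = -7513279/(3483122*(-1/2932913) + 4858566) = -7513279/(-3483122/2932913 + 4858566) = -7513279/14249747899636/2932913 = -7513279*2932913/14249747899636 = -22035793651727/14249747899636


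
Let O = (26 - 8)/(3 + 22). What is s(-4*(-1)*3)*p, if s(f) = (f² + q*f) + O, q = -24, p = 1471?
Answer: -5269122/25 ≈ -2.1077e+5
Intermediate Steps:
O = 18/25 ≈ 0.72000
s(f) = 18/25 + f² - 24*f (s(f) = (f² - 24*f) + 18/25 = 18/25 + f² - 24*f)
s(-4*(-1)*3)*p = (18/25 + (-4*(-1)*3)² - 24*(-4*(-1))*3)*1471 = (18/25 + (4*3)² - 96*3)*1471 = (18/25 + 12² - 24*12)*1471 = (18/25 + 144 - 288)*1471 = -3582/25*1471 = -5269122/25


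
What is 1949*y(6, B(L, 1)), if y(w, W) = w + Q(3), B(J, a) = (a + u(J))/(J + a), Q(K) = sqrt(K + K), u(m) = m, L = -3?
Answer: 11694 + 1949*sqrt(6) ≈ 16468.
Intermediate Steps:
Q(K) = sqrt(2)*sqrt(K) (Q(K) = sqrt(2*K) = sqrt(2)*sqrt(K))
B(J, a) = 1 (B(J, a) = (a + J)/(J + a) = (J + a)/(J + a) = 1)
y(w, W) = w + sqrt(6) (y(w, W) = w + sqrt(2)*sqrt(3) = w + sqrt(6))
1949*y(6, B(L, 1)) = 1949*(6 + sqrt(6)) = 11694 + 1949*sqrt(6)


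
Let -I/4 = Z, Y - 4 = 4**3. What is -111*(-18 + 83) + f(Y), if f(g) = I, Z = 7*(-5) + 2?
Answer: -7083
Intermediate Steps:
Y = 68 (Y = 4 + 4**3 = 4 + 64 = 68)
Z = -33 (Z = -35 + 2 = -33)
I = 132 (I = -4*(-33) = 132)
f(g) = 132
-111*(-18 + 83) + f(Y) = -111*(-18 + 83) + 132 = -111*65 + 132 = -7215 + 132 = -7083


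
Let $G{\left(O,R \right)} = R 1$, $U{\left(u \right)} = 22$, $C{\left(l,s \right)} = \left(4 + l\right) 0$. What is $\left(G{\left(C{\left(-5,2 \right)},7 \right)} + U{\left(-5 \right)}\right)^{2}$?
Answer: $841$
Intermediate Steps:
$C{\left(l,s \right)} = 0$
$G{\left(O,R \right)} = R$
$\left(G{\left(C{\left(-5,2 \right)},7 \right)} + U{\left(-5 \right)}\right)^{2} = \left(7 + 22\right)^{2} = 29^{2} = 841$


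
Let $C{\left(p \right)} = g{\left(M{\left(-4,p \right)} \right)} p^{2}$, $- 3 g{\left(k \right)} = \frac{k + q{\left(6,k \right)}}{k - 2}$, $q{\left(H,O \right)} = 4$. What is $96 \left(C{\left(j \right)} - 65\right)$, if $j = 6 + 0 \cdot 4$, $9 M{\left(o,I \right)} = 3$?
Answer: $- \frac{16224}{5} \approx -3244.8$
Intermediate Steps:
$M{\left(o,I \right)} = \frac{1}{3}$ ($M{\left(o,I \right)} = \frac{1}{9} \cdot 3 = \frac{1}{3}$)
$j = 6$ ($j = 6 + 0 = 6$)
$g{\left(k \right)} = - \frac{4 + k}{3 \left(-2 + k\right)}$ ($g{\left(k \right)} = - \frac{\left(k + 4\right) \frac{1}{k - 2}}{3} = - \frac{\left(4 + k\right) \frac{1}{-2 + k}}{3} = - \frac{\frac{1}{-2 + k} \left(4 + k\right)}{3} = - \frac{4 + k}{3 \left(-2 + k\right)}$)
$C{\left(p \right)} = \frac{13 p^{2}}{15}$ ($C{\left(p \right)} = \frac{-4 - \frac{1}{3}}{3 \left(-2 + \frac{1}{3}\right)} p^{2} = \frac{-4 - \frac{1}{3}}{3 \left(- \frac{5}{3}\right)} p^{2} = \frac{1}{3} \left(- \frac{3}{5}\right) \left(- \frac{13}{3}\right) p^{2} = \frac{13 p^{2}}{15}$)
$96 \left(C{\left(j \right)} - 65\right) = 96 \left(\frac{13 \cdot 6^{2}}{15} - 65\right) = 96 \left(\frac{13}{15} \cdot 36 - 65\right) = 96 \left(\frac{156}{5} - 65\right) = 96 \left(- \frac{169}{5}\right) = - \frac{16224}{5}$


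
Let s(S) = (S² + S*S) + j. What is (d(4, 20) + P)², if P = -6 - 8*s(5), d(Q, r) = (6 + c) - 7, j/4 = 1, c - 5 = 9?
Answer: 180625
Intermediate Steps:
c = 14 (c = 5 + 9 = 14)
j = 4 (j = 4*1 = 4)
d(Q, r) = 13 (d(Q, r) = (6 + 14) - 7 = 20 - 7 = 13)
s(S) = 4 + 2*S² (s(S) = (S² + S*S) + 4 = (S² + S²) + 4 = 2*S² + 4 = 4 + 2*S²)
P = -438 (P = -6 - 8*(4 + 2*5²) = -6 - 8*(4 + 2*25) = -6 - 8*(4 + 50) = -6 - 8*54 = -6 - 432 = -438)
(d(4, 20) + P)² = (13 - 438)² = (-425)² = 180625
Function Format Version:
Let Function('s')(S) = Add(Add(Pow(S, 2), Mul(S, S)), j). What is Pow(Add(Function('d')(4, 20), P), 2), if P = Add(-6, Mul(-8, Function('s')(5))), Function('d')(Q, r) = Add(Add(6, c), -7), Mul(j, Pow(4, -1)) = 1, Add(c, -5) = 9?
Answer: 180625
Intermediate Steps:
c = 14 (c = Add(5, 9) = 14)
j = 4 (j = Mul(4, 1) = 4)
Function('d')(Q, r) = 13 (Function('d')(Q, r) = Add(Add(6, 14), -7) = Add(20, -7) = 13)
Function('s')(S) = Add(4, Mul(2, Pow(S, 2))) (Function('s')(S) = Add(Add(Pow(S, 2), Mul(S, S)), 4) = Add(Add(Pow(S, 2), Pow(S, 2)), 4) = Add(Mul(2, Pow(S, 2)), 4) = Add(4, Mul(2, Pow(S, 2))))
P = -438 (P = Add(-6, Mul(-8, Add(4, Mul(2, Pow(5, 2))))) = Add(-6, Mul(-8, Add(4, Mul(2, 25)))) = Add(-6, Mul(-8, Add(4, 50))) = Add(-6, Mul(-8, 54)) = Add(-6, -432) = -438)
Pow(Add(Function('d')(4, 20), P), 2) = Pow(Add(13, -438), 2) = Pow(-425, 2) = 180625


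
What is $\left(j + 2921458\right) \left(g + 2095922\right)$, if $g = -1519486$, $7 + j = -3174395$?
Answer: $-145806027584$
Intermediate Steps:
$j = -3174402$ ($j = -7 - 3174395 = -3174402$)
$\left(j + 2921458\right) \left(g + 2095922\right) = \left(-3174402 + 2921458\right) \left(-1519486 + 2095922\right) = \left(-252944\right) 576436 = -145806027584$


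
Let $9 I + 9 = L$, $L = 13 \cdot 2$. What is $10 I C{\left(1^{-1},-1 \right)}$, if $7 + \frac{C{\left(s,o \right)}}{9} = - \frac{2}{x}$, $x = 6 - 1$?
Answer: $-1258$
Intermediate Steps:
$x = 5$
$L = 26$
$C{\left(s,o \right)} = - \frac{333}{5}$ ($C{\left(s,o \right)} = -63 + 9 \left(- \frac{2}{5}\right) = -63 - \frac{18}{5} = - \frac{333}{5}$)
$I = \frac{17}{9}$ ($I = -1 + \frac{1}{9} \cdot 26 = -1 + \frac{26}{9} = \frac{17}{9} \approx 1.8889$)
$10 I C{\left(1^{-1},-1 \right)} = 10 \cdot \frac{17}{9} \left(- \frac{333}{5}\right) = \frac{170}{9} \left(- \frac{333}{5}\right) = -1258$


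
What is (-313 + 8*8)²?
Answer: 62001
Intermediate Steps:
(-313 + 8*8)² = (-313 + 64)² = (-249)² = 62001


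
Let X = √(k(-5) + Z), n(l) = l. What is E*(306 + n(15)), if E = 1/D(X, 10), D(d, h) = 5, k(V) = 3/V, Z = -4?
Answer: 321/5 ≈ 64.200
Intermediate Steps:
X = I*√115/5 (X = √(3/(-5) - 4) = √(3*(-⅕) - 4) = √(-⅗ - 4) = √(-23/5) = I*√115/5 ≈ 2.1448*I)
E = ⅕ (E = 1/5 = ⅕ ≈ 0.20000)
E*(306 + n(15)) = (306 + 15)/5 = (⅕)*321 = 321/5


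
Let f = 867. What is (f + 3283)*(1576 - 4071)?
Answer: -10354250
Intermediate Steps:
(f + 3283)*(1576 - 4071) = (867 + 3283)*(1576 - 4071) = 4150*(-2495) = -10354250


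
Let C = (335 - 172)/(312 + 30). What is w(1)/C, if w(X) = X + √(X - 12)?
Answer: 342/163 + 342*I*√11/163 ≈ 2.0982 + 6.9588*I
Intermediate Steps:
w(X) = X + √(-12 + X)
C = 163/342 ≈ 0.47661
w(1)/C = (1 + √(-12 + 1))/(163/342) = (1 + √(-11))*(342/163) = (1 + I*√11)*(342/163) = 342/163 + 342*I*√11/163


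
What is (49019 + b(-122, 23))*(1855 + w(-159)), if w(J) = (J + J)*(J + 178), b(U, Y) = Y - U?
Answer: -205849668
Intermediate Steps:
w(J) = 2*J*(178 + J) (w(J) = (2*J)*(178 + J) = 2*J*(178 + J))
(49019 + b(-122, 23))*(1855 + w(-159)) = (49019 + (23 - 1*(-122)))*(1855 + 2*(-159)*(178 - 159)) = (49019 + (23 + 122))*(1855 + 2*(-159)*19) = (49019 + 145)*(1855 - 6042) = 49164*(-4187) = -205849668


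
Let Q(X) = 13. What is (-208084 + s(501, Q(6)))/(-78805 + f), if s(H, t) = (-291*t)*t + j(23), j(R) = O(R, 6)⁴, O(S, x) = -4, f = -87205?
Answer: 257007/166010 ≈ 1.5481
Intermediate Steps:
j(R) = 256 (j(R) = (-4)⁴ = 256)
s(H, t) = 256 - 291*t² (s(H, t) = (-291*t)*t + 256 = -291*t² + 256 = 256 - 291*t²)
(-208084 + s(501, Q(6)))/(-78805 + f) = (-208084 + (256 - 291*13²))/(-78805 - 87205) = (-208084 + (256 - 291*169))/(-166010) = (-208084 + (256 - 49179))*(-1/166010) = (-208084 - 48923)*(-1/166010) = -257007*(-1/166010) = 257007/166010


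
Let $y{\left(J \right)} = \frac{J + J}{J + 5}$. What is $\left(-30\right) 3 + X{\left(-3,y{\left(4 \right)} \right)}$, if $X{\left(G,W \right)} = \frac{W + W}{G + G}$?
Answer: $- \frac{2438}{27} \approx -90.296$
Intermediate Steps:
$y{\left(J \right)} = \frac{2 J}{5 + J}$
$X{\left(G,W \right)} = \frac{W}{G}$ ($X{\left(G,W \right)} = \frac{2 W}{2 G} = 2 W \frac{1}{2 G} = \frac{W}{G}$)
$\left(-30\right) 3 + X{\left(-3,y{\left(4 \right)} \right)} = \left(-30\right) 3 + \frac{2 \cdot 4 \frac{1}{5 + 4}}{-3} = -90 + 2 \cdot 4 \cdot \frac{1}{9} \left(- \frac{1}{3}\right) = -90 + \frac{8}{9} \left(- \frac{1}{3}\right) = -90 - \frac{8}{27} = - \frac{2438}{27}$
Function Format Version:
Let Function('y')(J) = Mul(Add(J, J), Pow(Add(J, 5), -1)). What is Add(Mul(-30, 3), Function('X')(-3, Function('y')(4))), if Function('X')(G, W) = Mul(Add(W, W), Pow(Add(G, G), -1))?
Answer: Rational(-2438, 27) ≈ -90.296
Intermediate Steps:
Function('y')(J) = Mul(2, J, Pow(Add(5, J), -1)) (Function('y')(J) = Mul(Mul(2, J), Pow(Add(5, J), -1)) = Mul(2, J, Pow(Add(5, J), -1)))
Function('X')(G, W) = Mul(W, Pow(G, -1)) (Function('X')(G, W) = Mul(Mul(2, W), Pow(Mul(2, G), -1)) = Mul(Mul(2, W), Mul(Rational(1, 2), Pow(G, -1))) = Mul(W, Pow(G, -1)))
Add(Mul(-30, 3), Function('X')(-3, Function('y')(4))) = Add(Mul(-30, 3), Mul(Mul(2, 4, Pow(Add(5, 4), -1)), Pow(-3, -1))) = Add(-90, Mul(Mul(2, 4, Pow(9, -1)), Rational(-1, 3))) = Add(-90, Mul(Mul(2, 4, Rational(1, 9)), Rational(-1, 3))) = Add(-90, Mul(Rational(8, 9), Rational(-1, 3))) = Add(-90, Rational(-8, 27)) = Rational(-2438, 27)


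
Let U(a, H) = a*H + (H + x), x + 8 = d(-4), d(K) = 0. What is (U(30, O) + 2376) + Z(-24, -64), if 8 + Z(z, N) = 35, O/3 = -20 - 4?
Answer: 163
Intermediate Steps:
O = -72 (O = 3*(-20 - 4) = 3*(-24) = -72)
Z(z, N) = 27 (Z(z, N) = -8 + 35 = 27)
x = -8 (x = -8 + 0 = -8)
U(a, H) = -8 + H + H*a (U(a, H) = a*H + (H - 8) = H*a + (-8 + H) = -8 + H + H*a)
(U(30, O) + 2376) + Z(-24, -64) = ((-8 - 72 - 72*30) + 2376) + 27 = ((-8 - 72 - 2160) + 2376) + 27 = (-2240 + 2376) + 27 = 136 + 27 = 163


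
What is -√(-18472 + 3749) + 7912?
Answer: 7912 - I*√14723 ≈ 7912.0 - 121.34*I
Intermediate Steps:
-√(-18472 + 3749) + 7912 = -√(-14723) + 7912 = -I*√14723 + 7912 = 7912 - I*√14723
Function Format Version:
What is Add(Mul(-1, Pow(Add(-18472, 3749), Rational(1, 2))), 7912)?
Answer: Add(7912, Mul(-1, I, Pow(14723, Rational(1, 2)))) ≈ Add(7912.0, Mul(-121.34, I))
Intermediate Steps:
Add(Mul(-1, Pow(Add(-18472, 3749), Rational(1, 2))), 7912) = Add(Mul(-1, Pow(-14723, Rational(1, 2))), 7912) = Add(Mul(-1, Mul(I, Pow(14723, Rational(1, 2)))), 7912) = Add(Mul(-1, I, Pow(14723, Rational(1, 2))), 7912) = Add(7912, Mul(-1, I, Pow(14723, Rational(1, 2))))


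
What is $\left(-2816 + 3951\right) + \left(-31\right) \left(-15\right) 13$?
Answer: $7180$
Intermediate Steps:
$\left(-2816 + 3951\right) + \left(-31\right) \left(-15\right) 13 = 1135 + 465 \cdot 13 = 1135 + 6045 = 7180$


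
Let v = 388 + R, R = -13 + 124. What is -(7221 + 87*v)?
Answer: -50634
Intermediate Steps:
R = 111
v = 499 (v = 388 + 111 = 499)
-(7221 + 87*v) = -87/(1/(83 + 499)) = -87/(1/582) = -87/1/582 = -87*582 = -50634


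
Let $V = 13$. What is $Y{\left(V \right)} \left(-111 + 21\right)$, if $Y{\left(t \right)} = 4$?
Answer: $-360$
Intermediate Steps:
$Y{\left(V \right)} \left(-111 + 21\right) = 4 \left(-111 + 21\right) = 4 \left(-90\right) = -360$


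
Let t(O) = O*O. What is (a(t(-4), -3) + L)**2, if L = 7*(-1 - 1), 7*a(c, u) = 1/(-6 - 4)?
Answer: 962361/4900 ≈ 196.40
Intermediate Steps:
t(O) = O**2
a(c, u) = -1/70 (a(c, u) = 1/(7*(-6 - 4)) = (1/7)/(-10) = (1/7)*(-1/10) = -1/70)
L = -14 (L = 7*(-2) = -14)
(a(t(-4), -3) + L)**2 = (-1/70 - 14)**2 = (-981/70)**2 = 962361/4900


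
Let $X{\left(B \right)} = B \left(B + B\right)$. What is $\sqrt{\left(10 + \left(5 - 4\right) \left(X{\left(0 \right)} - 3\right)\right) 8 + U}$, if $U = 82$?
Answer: $\sqrt{138} \approx 11.747$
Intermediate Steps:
$X{\left(B \right)} = 2 B^{2}$ ($X{\left(B \right)} = B 2 B = 2 B^{2}$)
$\sqrt{\left(10 + \left(5 - 4\right) \left(X{\left(0 \right)} - 3\right)\right) 8 + U} = \sqrt{\left(10 + \left(5 - 4\right) \left(2 \cdot 0^{2} - 3\right)\right) 8 + 82} = \sqrt{\left(10 + 1 \left(2 \cdot 0 - 3\right)\right) 8 + 82} = \sqrt{\left(10 + 1 \left(0 - 3\right)\right) 8 + 82} = \sqrt{\left(10 + 1 \left(-3\right)\right) 8 + 82} = \sqrt{\left(10 - 3\right) 8 + 82} = \sqrt{7 \cdot 8 + 82} = \sqrt{56 + 82} = \sqrt{138}$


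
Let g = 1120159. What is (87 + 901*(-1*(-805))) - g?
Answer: -394767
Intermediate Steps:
(87 + 901*(-1*(-805))) - g = (87 + 901*(-1*(-805))) - 1*1120159 = (87 + 901*805) - 1120159 = (87 + 725305) - 1120159 = 725392 - 1120159 = -394767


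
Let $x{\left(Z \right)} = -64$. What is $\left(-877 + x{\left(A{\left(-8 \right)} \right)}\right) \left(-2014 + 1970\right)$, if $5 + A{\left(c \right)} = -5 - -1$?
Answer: $41404$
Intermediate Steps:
$A{\left(c \right)} = -9$ ($A{\left(c \right)} = -5 - 4 = -9$)
$\left(-877 + x{\left(A{\left(-8 \right)} \right)}\right) \left(-2014 + 1970\right) = \left(-877 - 64\right) \left(-2014 + 1970\right) = \left(-941\right) \left(-44\right) = 41404$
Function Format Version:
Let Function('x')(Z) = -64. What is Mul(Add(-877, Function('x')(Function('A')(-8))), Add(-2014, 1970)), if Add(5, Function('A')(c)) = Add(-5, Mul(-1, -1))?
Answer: 41404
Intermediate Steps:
Function('A')(c) = -9 (Function('A')(c) = Add(-5, Add(-5, Mul(-1, -1))) = Add(-5, Add(-5, 1)) = Add(-5, -4) = -9)
Mul(Add(-877, Function('x')(Function('A')(-8))), Add(-2014, 1970)) = Mul(Add(-877, -64), Add(-2014, 1970)) = Mul(-941, -44) = 41404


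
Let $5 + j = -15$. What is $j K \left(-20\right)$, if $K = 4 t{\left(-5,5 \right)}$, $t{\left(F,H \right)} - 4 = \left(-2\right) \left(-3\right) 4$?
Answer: $44800$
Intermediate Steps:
$t{\left(F,H \right)} = 28$ ($t{\left(F,H \right)} = 4 + \left(-2\right) \left(-3\right) 4 = 4 + 6 \cdot 4 = 4 + 24 = 28$)
$j = -20$ ($j = -5 - 15 = -20$)
$K = 112$ ($K = 4 \cdot 28 = 112$)
$j K \left(-20\right) = \left(-20\right) 112 \left(-20\right) = \left(-2240\right) \left(-20\right) = 44800$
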